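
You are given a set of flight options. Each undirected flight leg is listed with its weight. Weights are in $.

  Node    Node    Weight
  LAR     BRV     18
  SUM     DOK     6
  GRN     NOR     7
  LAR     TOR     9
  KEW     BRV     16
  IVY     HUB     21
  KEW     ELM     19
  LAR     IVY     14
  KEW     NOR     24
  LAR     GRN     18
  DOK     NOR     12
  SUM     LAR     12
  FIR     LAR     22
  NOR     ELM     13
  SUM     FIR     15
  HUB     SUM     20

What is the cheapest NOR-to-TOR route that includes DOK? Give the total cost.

Shortest NOR→DOK: NOR–DOK = 12
Best DOK to TOR: DOK–SUM–LAR–TOR costing 27
Total via DOK: 12 + 27 = $39.

$39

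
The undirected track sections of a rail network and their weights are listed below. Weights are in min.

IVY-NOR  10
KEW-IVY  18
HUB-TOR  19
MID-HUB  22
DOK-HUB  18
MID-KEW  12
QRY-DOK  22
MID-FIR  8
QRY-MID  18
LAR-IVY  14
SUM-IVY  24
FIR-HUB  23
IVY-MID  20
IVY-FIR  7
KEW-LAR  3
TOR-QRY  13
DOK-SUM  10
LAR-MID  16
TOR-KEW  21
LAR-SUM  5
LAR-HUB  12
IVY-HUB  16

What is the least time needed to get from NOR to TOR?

45 min

Compare a few routes:
NOR–IVY–HUB–TOR: 10+16+19 = 45
NOR–IVY–LAR–KEW–TOR: 10+14+3+21 = 48
The minimum is 45 min via NOR–IVY–HUB–TOR.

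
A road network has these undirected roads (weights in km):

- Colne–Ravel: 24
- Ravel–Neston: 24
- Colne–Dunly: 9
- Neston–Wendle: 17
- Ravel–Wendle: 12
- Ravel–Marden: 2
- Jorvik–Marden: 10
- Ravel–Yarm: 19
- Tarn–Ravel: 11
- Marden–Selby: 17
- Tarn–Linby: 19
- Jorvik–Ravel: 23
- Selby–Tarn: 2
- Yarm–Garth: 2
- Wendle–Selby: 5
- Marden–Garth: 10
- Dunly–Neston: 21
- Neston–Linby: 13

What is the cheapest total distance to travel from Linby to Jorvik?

Shortest distances from Linby:
Linby: 0
Neston: 13  (via Linby)
Tarn: 19  (via Linby)
Selby: 21  (via Tarn)
Wendle: 26  (via Selby)
Ravel: 30  (via Tarn)
Marden: 32  (via Ravel)
Dunly: 34  (via Neston)
Garth: 42  (via Marden)
Jorvik: 42  (via Marden)
Shortest route: Linby → Tarn → Ravel → Marden → Jorvik = 42 km.

42 km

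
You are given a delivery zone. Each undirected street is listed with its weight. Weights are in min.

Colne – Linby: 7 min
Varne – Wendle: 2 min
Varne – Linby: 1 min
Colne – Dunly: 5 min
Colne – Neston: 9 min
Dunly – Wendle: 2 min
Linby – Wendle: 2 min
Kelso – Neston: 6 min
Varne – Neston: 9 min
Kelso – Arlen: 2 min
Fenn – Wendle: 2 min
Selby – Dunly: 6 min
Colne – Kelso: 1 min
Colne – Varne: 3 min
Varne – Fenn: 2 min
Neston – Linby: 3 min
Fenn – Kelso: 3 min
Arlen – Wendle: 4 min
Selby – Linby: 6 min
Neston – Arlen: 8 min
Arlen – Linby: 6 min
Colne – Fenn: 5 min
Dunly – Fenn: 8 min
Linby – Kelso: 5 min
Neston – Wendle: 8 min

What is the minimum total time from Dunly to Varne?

4 min

Candidate routes:
Dunly–Wendle–Fenn–Varne: 2+2+2 = 6
Dunly–Wendle–Varne: 2+2 = 4
Dunly–Colne–Varne: 5+3 = 8
Dunly–Wendle–Linby–Varne: 2+2+1 = 5
The minimum is 4 min via Dunly–Wendle–Varne.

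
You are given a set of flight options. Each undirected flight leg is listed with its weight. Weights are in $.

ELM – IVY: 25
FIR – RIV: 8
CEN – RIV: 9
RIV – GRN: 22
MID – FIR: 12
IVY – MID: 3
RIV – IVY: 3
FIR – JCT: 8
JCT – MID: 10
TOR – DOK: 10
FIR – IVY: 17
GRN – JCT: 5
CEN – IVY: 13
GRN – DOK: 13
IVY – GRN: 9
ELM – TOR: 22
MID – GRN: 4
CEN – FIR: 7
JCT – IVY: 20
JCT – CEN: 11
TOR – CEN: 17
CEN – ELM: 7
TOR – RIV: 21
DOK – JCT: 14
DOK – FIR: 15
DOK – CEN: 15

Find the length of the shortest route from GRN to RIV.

$10

Enumerating some paths:
GRN–IVY–RIV: 9+3 = 12
GRN–MID–IVY–RIV: 4+3+3 = 10
GRN–JCT–FIR–RIV: 5+8+8 = 21
Cheapest is GRN–MID–IVY–RIV at $10.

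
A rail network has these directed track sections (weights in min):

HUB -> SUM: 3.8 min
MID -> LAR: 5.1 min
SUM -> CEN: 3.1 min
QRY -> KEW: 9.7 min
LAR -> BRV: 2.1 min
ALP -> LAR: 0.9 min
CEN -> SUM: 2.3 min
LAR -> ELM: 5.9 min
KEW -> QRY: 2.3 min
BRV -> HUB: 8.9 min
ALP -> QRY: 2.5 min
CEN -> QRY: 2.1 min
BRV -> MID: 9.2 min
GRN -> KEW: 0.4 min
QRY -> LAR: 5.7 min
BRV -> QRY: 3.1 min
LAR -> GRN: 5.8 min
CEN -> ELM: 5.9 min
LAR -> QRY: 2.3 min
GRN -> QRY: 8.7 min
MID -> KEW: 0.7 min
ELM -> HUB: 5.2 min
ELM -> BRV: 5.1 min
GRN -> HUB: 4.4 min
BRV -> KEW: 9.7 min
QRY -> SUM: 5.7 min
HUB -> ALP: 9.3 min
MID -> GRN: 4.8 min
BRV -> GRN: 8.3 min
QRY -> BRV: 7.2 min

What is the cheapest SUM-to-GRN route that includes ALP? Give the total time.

30.2 min

Shortest SUM→ALP: SUM → CEN → ELM → HUB → ALP = 23.5
Best ALP to GRN: ALP → LAR → GRN costing 6.7
Total via ALP: 23.5 + 6.7 = 30.2 min.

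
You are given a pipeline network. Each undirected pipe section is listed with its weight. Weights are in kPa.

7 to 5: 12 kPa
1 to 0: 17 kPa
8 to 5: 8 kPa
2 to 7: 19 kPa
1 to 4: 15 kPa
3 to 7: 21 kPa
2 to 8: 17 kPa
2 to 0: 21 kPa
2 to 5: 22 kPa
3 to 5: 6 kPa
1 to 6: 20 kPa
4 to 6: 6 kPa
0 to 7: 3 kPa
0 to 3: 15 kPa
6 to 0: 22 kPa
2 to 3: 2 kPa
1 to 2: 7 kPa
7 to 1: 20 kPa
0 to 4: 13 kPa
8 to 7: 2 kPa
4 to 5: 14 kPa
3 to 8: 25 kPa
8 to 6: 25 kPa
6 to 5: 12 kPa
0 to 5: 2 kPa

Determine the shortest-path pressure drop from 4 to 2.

Enumerating some paths:
4–6–5–3–2: 6+12+6+2 = 26
4–0–5–3–2: 13+2+6+2 = 23
4–1–2: 15+7 = 22
Cheapest is 4–1–2 at 22 kPa.

22 kPa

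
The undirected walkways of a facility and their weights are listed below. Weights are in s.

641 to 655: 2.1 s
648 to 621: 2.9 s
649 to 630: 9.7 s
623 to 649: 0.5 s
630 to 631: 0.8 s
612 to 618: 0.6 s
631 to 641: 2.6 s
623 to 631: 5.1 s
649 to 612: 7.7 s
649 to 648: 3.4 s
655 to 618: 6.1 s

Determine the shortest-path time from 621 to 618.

Enumerating some paths:
621 → 648 → 649 → 623 → 631 → 641 → 655 → 618: 2.9+3.4+0.5+5.1+2.6+2.1+6.1 = 22.7
621 → 648 → 649 → 630 → 631 → 641 → 655 → 618: 2.9+3.4+9.7+0.8+2.6+2.1+6.1 = 27.6
621 → 648 → 649 → 612 → 618: 2.9+3.4+7.7+0.6 = 14.6
Cheapest is 621 → 648 → 649 → 612 → 618 at 14.6 s.

14.6 s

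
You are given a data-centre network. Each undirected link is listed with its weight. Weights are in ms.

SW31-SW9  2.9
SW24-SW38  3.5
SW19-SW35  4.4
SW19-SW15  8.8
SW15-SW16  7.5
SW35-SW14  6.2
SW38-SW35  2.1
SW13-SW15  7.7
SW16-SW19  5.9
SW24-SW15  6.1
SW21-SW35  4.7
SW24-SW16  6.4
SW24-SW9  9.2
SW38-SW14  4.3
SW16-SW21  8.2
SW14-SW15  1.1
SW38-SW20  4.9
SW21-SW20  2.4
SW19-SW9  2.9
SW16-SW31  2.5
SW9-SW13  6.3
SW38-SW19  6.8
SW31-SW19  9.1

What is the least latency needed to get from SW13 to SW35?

Shortest distances from SW13:
SW13: 0
SW9: 6.3  (via SW13)
SW15: 7.7  (via SW13)
SW14: 8.8  (via SW15)
SW31: 9.2  (via SW9)
SW19: 9.2  (via SW9)
SW16: 11.7  (via SW31)
SW38: 13.1  (via SW14)
SW35: 13.6  (via SW19)
Shortest route: SW13–SW9–SW19–SW35 = 13.6 ms.

13.6 ms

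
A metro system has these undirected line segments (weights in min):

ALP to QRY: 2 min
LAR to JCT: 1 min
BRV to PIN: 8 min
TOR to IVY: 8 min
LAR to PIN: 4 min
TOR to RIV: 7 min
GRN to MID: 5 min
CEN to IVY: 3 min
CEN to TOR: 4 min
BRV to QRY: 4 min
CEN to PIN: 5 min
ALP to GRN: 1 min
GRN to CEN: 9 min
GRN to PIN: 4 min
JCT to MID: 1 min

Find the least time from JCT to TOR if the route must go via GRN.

Best JCT to GRN: JCT–MID–GRN costing 6
Best GRN to TOR: GRN–CEN–TOR costing 13
Total via GRN: 6 + 13 = 19 min.

19 min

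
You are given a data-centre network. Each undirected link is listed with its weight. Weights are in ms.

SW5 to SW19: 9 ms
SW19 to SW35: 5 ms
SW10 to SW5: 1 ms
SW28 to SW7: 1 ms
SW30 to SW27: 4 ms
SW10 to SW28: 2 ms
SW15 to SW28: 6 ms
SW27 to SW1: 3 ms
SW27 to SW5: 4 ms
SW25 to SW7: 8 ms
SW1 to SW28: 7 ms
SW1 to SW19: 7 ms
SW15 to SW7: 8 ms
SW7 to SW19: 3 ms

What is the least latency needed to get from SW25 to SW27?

16 ms

Settle nodes by increasing distance from SW25:
SW25: 0
SW7: 8  (via SW25)
SW28: 9  (via SW7)
SW10: 11  (via SW28)
SW19: 11  (via SW7)
SW5: 12  (via SW10)
SW15: 15  (via SW28)
SW1: 16  (via SW28)
SW35: 16  (via SW19)
SW27: 16  (via SW5)
Shortest route: SW25–SW7–SW28–SW10–SW5–SW27 = 16 ms.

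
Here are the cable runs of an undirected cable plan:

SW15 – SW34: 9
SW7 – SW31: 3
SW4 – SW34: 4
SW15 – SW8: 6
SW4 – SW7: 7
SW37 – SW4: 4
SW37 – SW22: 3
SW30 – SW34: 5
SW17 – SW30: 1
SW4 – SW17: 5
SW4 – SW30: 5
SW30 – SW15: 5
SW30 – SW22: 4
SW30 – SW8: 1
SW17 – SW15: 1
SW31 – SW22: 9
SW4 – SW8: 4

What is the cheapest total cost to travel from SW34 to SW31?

Compare a few routes:
SW34–SW4–SW7–SW31: 4+7+3 = 14
SW34–SW30–SW22–SW31: 5+4+9 = 18
The minimum is 14 via SW34–SW4–SW7–SW31.

14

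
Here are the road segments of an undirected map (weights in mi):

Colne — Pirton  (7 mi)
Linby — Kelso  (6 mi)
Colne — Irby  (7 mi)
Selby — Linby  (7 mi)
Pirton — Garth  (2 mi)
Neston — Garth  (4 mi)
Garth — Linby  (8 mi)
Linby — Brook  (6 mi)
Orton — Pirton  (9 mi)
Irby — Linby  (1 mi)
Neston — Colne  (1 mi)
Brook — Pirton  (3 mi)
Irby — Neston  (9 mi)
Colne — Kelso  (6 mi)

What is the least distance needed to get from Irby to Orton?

Compare a few routes:
Irby–Linby–Garth–Pirton–Orton: 1+8+2+9 = 20
Irby–Colne–Neston–Garth–Pirton–Orton: 7+1+4+2+9 = 23
Irby–Colne–Pirton–Orton: 7+7+9 = 23
Irby–Linby–Brook–Pirton–Orton: 1+6+3+9 = 19
The minimum is 19 mi via Irby–Linby–Brook–Pirton–Orton.

19 mi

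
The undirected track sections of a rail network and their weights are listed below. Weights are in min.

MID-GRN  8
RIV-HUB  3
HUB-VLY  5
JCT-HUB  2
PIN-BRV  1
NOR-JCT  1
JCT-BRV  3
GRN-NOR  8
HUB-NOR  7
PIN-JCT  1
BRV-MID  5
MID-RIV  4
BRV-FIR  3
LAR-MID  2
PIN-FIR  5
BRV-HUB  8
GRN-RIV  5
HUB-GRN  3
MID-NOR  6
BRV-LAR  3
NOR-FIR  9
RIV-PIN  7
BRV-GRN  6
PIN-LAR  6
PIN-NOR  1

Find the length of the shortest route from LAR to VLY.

Running Dijkstra from LAR:
LAR: 0
MID: 2  (via LAR)
BRV: 3  (via LAR)
PIN: 4  (via BRV)
JCT: 5  (via PIN)
NOR: 5  (via PIN)
RIV: 6  (via MID)
FIR: 6  (via BRV)
HUB: 7  (via JCT)
GRN: 9  (via BRV)
VLY: 12  (via HUB)
Shortest route: LAR–BRV–PIN–JCT–HUB–VLY = 12 min.

12 min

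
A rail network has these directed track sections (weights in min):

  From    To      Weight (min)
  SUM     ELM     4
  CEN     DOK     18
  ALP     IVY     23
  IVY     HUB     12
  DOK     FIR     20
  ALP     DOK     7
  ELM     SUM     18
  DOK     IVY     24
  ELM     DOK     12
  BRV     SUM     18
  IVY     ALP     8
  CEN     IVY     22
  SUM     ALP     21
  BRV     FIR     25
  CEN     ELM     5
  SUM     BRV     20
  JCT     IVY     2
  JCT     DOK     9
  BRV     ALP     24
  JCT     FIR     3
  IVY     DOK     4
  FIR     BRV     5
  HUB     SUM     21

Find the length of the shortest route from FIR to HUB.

64 min

Enumerating some paths:
FIR–BRV–SUM–ELM–DOK–IVY–HUB: 5+18+4+12+24+12 = 75
FIR–BRV–ALP–IVY–HUB: 5+24+23+12 = 64
FIR–BRV–ALP–DOK–IVY–HUB: 5+24+7+24+12 = 72
Cheapest is FIR–BRV–ALP–IVY–HUB at 64 min.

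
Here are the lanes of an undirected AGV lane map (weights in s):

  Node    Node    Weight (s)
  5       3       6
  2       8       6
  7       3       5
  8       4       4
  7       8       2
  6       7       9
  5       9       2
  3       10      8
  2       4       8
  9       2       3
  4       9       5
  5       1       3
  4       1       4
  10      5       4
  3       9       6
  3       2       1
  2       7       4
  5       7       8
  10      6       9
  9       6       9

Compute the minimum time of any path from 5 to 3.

6 s

Candidate routes:
5–3: 6 = 6
5–9–3: 2+6 = 8
Cheapest is 5–3 at 6 s.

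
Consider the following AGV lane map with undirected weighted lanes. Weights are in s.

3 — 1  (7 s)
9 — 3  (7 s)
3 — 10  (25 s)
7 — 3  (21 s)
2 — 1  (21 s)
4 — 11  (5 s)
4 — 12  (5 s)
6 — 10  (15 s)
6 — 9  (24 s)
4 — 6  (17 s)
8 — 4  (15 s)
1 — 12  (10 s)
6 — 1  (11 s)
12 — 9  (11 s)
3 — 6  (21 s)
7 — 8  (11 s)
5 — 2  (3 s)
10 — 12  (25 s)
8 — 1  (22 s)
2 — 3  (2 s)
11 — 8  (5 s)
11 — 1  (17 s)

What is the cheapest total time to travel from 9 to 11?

Settle nodes by increasing distance from 9:
9: 0
3: 7  (via 9)
2: 9  (via 3)
12: 11  (via 9)
5: 12  (via 2)
1: 14  (via 3)
4: 16  (via 12)
11: 21  (via 4)
Shortest route: 9 → 12 → 4 → 11 = 21 s.

21 s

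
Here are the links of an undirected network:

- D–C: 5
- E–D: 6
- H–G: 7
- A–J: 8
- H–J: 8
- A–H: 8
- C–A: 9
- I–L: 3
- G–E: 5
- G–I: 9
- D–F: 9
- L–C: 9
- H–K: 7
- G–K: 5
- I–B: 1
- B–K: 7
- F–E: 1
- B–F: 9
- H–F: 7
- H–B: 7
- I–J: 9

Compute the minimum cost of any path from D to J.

Compare a few routes:
D–F–H–J: 9+7+8 = 24
D–E–G–H–J: 6+5+7+8 = 26
D–C–L–I–J: 5+9+3+9 = 26
D–C–A–J: 5+9+8 = 22
Cheapest is D–C–A–J at 22.

22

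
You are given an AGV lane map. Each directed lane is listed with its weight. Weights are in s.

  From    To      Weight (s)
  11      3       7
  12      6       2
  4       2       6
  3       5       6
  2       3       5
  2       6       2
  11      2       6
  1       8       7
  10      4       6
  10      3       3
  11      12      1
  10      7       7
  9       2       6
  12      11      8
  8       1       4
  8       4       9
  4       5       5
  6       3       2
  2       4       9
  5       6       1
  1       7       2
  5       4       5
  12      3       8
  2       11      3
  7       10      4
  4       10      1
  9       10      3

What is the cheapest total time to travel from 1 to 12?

Settle nodes by increasing distance from 1:
1: 0
7: 2  (via 1)
10: 6  (via 7)
8: 7  (via 1)
3: 9  (via 10)
4: 12  (via 10)
5: 15  (via 3)
6: 16  (via 5)
2: 18  (via 4)
11: 21  (via 2)
12: 22  (via 11)
Shortest route: 1–7–10–4–2–11–12 = 22 s.

22 s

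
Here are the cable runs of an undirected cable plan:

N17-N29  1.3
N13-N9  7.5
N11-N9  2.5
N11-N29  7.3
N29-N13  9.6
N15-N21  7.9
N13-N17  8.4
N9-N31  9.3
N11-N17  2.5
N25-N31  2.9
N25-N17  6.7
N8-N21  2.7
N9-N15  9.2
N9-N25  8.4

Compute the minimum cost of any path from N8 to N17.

Compare a few routes:
N8 → N21 → N15 → N9 → N11 → N29 → N17: 2.7+7.9+9.2+2.5+7.3+1.3 = 30.9
N8 → N21 → N15 → N9 → N25 → N17: 2.7+7.9+9.2+8.4+6.7 = 34.9
N8 → N21 → N15 → N9 → N11 → N17: 2.7+7.9+9.2+2.5+2.5 = 24.8
The minimum is 24.8 via N8 → N21 → N15 → N9 → N11 → N17.

24.8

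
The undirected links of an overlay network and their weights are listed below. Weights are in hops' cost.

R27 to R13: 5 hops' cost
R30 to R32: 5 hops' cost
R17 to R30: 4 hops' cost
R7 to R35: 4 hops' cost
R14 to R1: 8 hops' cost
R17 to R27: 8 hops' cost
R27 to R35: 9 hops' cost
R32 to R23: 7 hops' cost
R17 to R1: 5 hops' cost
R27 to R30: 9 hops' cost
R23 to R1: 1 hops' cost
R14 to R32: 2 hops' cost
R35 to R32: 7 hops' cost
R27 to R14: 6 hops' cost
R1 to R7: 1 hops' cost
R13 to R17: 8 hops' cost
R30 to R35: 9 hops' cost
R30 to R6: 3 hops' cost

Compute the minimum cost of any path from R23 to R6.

13 hops' cost

Candidate routes:
R23 → R32 → R30 → R6: 7+5+3 = 15
R23 → R1 → R17 → R30 → R6: 1+5+4+3 = 13
The minimum is 13 hops' cost via R23 → R1 → R17 → R30 → R6.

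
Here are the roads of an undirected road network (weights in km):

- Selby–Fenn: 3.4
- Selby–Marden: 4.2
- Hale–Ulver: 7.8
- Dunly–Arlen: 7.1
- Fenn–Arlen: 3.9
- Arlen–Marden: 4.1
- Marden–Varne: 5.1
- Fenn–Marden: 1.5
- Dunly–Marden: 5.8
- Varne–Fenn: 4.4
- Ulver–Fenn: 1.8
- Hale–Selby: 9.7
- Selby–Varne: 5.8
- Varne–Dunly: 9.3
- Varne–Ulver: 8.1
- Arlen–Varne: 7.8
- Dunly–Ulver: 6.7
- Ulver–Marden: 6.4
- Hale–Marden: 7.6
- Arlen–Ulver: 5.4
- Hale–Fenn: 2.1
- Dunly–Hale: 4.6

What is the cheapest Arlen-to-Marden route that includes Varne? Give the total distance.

12.9 km

Shortest Arlen→Varne: Arlen–Varne = 7.8
Shortest Varne→Marden: Varne–Marden = 5.1
Total via Varne: 7.8 + 5.1 = 12.9 km.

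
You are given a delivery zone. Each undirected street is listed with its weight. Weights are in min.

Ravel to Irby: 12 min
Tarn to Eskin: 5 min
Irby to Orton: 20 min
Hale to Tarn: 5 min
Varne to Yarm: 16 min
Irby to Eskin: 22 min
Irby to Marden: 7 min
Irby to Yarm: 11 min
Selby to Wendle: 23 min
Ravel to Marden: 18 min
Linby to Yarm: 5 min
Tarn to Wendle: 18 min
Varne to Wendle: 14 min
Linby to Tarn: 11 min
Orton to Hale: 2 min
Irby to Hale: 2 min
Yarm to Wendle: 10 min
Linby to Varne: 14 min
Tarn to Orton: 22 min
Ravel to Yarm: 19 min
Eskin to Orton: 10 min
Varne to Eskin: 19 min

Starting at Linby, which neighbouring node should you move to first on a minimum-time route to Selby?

Enumerating some paths:
Linby - Yarm - Wendle - Selby: 5+10+23 = 38
Linby - Varne - Wendle - Selby: 14+14+23 = 51
Cheapest is Linby - Yarm - Wendle - Selby at 38 min.
So from Linby the first move is to Yarm.

Yarm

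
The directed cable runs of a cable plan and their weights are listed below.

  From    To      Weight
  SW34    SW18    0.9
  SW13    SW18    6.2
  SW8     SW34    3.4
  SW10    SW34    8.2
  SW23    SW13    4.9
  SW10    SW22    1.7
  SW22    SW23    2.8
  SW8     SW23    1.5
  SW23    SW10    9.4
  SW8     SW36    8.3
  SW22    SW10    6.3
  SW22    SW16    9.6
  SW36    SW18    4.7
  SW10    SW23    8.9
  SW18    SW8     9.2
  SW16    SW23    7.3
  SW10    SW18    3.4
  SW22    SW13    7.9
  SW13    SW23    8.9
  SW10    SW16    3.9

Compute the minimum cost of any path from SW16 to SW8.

27.6

Candidate routes:
SW16 → SW23 → SW10 → SW18 → SW8: 7.3+9.4+3.4+9.2 = 29.3
SW16 → SW23 → SW13 → SW18 → SW8: 7.3+4.9+6.2+9.2 = 27.6
Cheapest is SW16 → SW23 → SW13 → SW18 → SW8 at 27.6.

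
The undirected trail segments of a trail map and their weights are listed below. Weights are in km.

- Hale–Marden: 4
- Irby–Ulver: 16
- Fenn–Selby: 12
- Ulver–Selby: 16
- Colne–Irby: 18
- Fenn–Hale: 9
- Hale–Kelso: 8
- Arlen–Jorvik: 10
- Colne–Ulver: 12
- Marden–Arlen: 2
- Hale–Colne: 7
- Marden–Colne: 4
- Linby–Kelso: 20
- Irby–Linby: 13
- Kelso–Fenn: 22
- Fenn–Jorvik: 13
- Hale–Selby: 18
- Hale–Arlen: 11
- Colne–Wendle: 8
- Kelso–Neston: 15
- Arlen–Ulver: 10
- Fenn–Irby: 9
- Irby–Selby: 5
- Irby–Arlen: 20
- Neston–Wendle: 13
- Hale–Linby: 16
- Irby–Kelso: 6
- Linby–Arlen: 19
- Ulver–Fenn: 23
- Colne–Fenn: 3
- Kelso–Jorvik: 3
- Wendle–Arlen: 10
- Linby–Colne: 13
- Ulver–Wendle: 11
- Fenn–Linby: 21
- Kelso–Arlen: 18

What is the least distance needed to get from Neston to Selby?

26 km

Shortest distances from Neston:
Neston: 0
Wendle: 13  (via Neston)
Kelso: 15  (via Neston)
Jorvik: 18  (via Kelso)
Colne: 21  (via Wendle)
Irby: 21  (via Kelso)
Arlen: 23  (via Wendle)
Hale: 23  (via Kelso)
Fenn: 24  (via Colne)
Ulver: 24  (via Wendle)
Marden: 25  (via Colne)
Selby: 26  (via Irby)
Shortest route: Neston–Kelso–Irby–Selby = 26 km.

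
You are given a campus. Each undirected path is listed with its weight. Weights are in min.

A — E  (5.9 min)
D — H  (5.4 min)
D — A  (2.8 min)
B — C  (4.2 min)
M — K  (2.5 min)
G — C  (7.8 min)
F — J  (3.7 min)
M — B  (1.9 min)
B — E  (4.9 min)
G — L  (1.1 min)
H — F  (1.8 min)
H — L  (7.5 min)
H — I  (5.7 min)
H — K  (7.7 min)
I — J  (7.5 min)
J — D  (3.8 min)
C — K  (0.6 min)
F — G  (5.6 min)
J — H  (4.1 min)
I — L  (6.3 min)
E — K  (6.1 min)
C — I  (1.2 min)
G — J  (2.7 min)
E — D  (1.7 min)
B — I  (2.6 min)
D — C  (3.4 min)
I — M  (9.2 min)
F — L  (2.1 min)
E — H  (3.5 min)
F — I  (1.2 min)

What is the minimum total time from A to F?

8.6 min

Compare a few routes:
A–D–C–I–F: 2.8+3.4+1.2+1.2 = 8.6
A–D–E–H–F: 2.8+1.7+3.5+1.8 = 9.8
A–D–H–F: 2.8+5.4+1.8 = 10
A–D–J–F: 2.8+3.8+3.7 = 10.3
The minimum is 8.6 min via A–D–C–I–F.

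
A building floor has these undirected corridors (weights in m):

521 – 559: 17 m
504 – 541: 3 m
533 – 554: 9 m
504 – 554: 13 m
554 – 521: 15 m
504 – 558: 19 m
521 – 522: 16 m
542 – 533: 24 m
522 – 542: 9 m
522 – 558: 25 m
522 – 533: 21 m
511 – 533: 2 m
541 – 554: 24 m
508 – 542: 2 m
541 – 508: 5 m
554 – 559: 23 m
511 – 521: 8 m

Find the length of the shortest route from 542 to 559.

42 m

Settle nodes by increasing distance from 542:
542: 0
508: 2  (via 542)
541: 7  (via 508)
522: 9  (via 542)
504: 10  (via 541)
554: 23  (via 504)
533: 24  (via 542)
521: 25  (via 522)
511: 26  (via 533)
558: 29  (via 504)
559: 42  (via 521)
Shortest route: 542 → 522 → 521 → 559 = 42 m.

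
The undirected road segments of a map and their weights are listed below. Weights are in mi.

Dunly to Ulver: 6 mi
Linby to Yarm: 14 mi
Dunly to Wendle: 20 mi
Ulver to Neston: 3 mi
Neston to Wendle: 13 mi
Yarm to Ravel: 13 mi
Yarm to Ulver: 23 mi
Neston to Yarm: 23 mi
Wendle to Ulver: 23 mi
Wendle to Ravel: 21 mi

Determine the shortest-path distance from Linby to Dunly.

Compare a few routes:
Linby → Yarm → Neston → Wendle → Dunly: 14+23+13+20 = 70
Linby → Yarm → Ravel → Wendle → Dunly: 14+13+21+20 = 68
Linby → Yarm → Neston → Ulver → Dunly: 14+23+3+6 = 46
Linby → Yarm → Ulver → Dunly: 14+23+6 = 43
Cheapest is Linby → Yarm → Ulver → Dunly at 43 mi.

43 mi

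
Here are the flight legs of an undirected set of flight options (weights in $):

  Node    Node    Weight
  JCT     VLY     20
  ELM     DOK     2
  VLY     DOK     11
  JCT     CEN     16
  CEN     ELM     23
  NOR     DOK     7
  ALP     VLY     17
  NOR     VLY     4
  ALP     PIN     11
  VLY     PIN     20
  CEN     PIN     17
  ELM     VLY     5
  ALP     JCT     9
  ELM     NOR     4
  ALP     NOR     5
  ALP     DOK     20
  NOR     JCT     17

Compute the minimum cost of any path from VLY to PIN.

$20

Shortest distances from VLY:
VLY: 0
NOR: 4  (via VLY)
ELM: 5  (via VLY)
DOK: 7  (via ELM)
ALP: 9  (via NOR)
JCT: 18  (via ALP)
PIN: 20  (via VLY)
Shortest route: VLY–PIN = $20.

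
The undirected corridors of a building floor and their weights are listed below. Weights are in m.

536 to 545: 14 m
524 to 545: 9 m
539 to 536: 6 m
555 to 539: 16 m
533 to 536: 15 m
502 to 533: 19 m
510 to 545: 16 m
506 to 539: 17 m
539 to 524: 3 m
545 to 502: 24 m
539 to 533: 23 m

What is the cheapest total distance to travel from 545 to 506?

29 m

Compare a few routes:
545–536–539–506: 14+6+17 = 37
545–524–539–506: 9+3+17 = 29
Cheapest is 545–524–539–506 at 29 m.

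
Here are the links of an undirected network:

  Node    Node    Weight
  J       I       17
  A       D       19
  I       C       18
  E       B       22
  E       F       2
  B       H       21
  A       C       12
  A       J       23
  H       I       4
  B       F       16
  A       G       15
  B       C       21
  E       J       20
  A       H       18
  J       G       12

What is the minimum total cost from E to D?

62

Settle nodes by increasing distance from E:
E: 0
F: 2  (via E)
B: 18  (via F)
J: 20  (via E)
G: 32  (via J)
I: 37  (via J)
C: 39  (via B)
H: 39  (via B)
A: 43  (via J)
D: 62  (via A)
Shortest route: E–J–A–D = 62.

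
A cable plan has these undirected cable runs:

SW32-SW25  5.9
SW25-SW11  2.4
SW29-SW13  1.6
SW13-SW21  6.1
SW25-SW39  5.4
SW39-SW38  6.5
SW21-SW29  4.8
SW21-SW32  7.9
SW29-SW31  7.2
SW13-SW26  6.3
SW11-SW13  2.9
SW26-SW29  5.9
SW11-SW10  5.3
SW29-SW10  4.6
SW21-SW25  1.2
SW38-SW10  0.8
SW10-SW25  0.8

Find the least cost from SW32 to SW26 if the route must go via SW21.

Best SW32 to SW21: SW32 → SW25 → SW21 costing 7.1
Shortest SW21→SW26: SW21 → SW29 → SW26 = 10.7
Total via SW21: 7.1 + 10.7 = 17.8.

17.8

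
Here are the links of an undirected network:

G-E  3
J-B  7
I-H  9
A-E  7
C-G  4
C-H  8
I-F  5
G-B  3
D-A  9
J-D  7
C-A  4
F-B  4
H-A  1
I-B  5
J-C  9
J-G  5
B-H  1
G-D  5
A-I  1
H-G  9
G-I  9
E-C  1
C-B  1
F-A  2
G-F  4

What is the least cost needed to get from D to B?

8

Settle nodes by increasing distance from D:
D: 0
G: 5  (via D)
J: 7  (via D)
B: 8  (via G)
Shortest route: D–G–B = 8.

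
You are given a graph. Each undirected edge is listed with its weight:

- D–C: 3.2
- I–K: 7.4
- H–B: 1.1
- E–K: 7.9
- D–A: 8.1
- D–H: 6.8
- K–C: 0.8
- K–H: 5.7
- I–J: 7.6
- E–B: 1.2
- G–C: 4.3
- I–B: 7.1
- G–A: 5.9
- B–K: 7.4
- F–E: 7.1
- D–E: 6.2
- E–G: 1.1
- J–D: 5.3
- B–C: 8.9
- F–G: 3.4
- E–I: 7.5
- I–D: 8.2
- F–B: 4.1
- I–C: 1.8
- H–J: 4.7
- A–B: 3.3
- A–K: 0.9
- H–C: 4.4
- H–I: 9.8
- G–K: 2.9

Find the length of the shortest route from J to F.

Compare a few routes:
J - H - B - F: 4.7+1.1+4.1 = 9.9
J - H - B - E - G - F: 4.7+1.1+1.2+1.1+3.4 = 11.5
Cheapest is J - H - B - F at 9.9.

9.9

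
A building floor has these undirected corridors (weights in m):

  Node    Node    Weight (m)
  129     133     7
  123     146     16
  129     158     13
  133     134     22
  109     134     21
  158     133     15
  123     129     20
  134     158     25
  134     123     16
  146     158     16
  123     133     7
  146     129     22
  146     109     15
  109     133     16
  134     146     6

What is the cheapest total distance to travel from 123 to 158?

Candidate routes:
123–133–158: 7+15 = 22
123–146–158: 16+16 = 32
123–133–129–158: 7+7+13 = 27
The minimum is 22 m via 123–133–158.

22 m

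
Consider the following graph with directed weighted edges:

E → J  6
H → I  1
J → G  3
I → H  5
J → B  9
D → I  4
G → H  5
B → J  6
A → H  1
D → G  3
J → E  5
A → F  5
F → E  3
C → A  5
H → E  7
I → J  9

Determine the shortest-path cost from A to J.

Settle nodes by increasing distance from A:
A: 0
H: 1  (via A)
I: 2  (via H)
F: 5  (via A)
E: 8  (via H)
J: 11  (via I)
Shortest route: A → H → I → J = 11.

11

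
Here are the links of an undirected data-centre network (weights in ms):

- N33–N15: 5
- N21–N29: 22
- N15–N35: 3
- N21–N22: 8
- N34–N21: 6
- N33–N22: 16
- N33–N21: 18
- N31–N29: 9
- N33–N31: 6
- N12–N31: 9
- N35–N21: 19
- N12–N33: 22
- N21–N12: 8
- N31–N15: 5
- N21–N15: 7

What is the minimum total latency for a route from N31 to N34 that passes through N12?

Best N31 to N12: N31–N12 costing 9
Best N12 to N34: N12–N21–N34 costing 14
Total via N12: 9 + 14 = 23 ms.

23 ms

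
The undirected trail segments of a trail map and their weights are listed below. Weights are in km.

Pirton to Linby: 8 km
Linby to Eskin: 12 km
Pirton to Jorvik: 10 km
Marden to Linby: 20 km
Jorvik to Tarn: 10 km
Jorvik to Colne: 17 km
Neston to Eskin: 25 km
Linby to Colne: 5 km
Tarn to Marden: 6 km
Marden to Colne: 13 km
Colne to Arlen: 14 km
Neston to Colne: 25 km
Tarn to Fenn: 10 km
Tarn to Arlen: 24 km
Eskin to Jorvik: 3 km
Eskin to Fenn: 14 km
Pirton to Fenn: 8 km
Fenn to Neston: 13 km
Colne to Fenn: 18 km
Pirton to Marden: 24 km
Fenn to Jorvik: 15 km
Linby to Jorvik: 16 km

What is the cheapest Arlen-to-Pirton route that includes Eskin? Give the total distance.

Shortest Arlen→Eskin: Arlen–Colne–Linby–Eskin = 31
Best Eskin to Pirton: Eskin–Jorvik–Pirton costing 13
Total via Eskin: 31 + 13 = 44 km.

44 km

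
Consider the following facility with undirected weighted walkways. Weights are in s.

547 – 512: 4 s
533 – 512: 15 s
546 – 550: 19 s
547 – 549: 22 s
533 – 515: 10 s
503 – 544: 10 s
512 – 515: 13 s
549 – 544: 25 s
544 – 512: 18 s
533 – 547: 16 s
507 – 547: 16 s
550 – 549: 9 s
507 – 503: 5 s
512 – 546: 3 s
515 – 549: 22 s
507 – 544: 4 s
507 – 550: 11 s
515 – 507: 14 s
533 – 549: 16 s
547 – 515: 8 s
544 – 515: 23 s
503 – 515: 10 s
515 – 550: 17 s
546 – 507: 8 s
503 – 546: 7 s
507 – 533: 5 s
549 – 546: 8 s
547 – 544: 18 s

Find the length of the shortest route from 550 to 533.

Settle nodes by increasing distance from 550:
550: 0
549: 9  (via 550)
507: 11  (via 550)
544: 15  (via 507)
533: 16  (via 507)
Shortest route: 550 → 507 → 533 = 16 s.

16 s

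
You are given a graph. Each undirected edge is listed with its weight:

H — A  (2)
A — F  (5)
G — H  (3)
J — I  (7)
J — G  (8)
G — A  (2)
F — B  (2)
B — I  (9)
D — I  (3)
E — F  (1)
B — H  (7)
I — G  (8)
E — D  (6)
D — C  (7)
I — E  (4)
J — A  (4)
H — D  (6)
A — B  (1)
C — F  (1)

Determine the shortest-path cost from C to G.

Candidate routes:
C → F → A → G: 1+5+2 = 8
C → F → B → A → G: 1+2+1+2 = 6
C → F → B → A → H → G: 1+2+1+2+3 = 9
C → F → A → H → G: 1+5+2+3 = 11
Cheapest is C → F → B → A → G at 6.

6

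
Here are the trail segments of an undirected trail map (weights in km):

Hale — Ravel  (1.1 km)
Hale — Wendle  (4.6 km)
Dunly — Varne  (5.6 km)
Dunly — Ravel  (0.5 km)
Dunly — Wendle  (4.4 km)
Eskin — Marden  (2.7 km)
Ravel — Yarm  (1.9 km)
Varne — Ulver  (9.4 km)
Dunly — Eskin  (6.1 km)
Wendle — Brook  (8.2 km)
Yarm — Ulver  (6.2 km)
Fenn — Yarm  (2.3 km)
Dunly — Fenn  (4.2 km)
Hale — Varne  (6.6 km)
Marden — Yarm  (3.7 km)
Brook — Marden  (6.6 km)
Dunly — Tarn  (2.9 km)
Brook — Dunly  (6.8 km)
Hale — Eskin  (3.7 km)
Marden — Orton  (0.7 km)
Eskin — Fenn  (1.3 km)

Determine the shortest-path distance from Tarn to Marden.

9 km

Candidate routes:
Tarn → Dunly → Ravel → Hale → Eskin → Marden: 2.9+0.5+1.1+3.7+2.7 = 10.9
Tarn → Dunly → Fenn → Eskin → Marden: 2.9+4.2+1.3+2.7 = 11.1
Tarn → Dunly → Ravel → Yarm → Marden: 2.9+0.5+1.9+3.7 = 9
The minimum is 9 km via Tarn → Dunly → Ravel → Yarm → Marden.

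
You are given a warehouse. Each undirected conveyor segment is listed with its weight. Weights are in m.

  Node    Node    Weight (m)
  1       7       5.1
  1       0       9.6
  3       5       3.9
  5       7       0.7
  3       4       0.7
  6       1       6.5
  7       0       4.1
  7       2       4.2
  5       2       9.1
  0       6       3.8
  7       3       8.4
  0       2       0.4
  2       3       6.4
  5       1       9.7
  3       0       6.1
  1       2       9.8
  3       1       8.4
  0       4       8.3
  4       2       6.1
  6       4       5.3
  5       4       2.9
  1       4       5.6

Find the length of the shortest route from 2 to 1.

9.3 m

Shortest distances from 2:
2: 0
0: 0.4  (via 2)
6: 4.2  (via 0)
7: 4.2  (via 2)
5: 4.9  (via 7)
4: 6.1  (via 2)
3: 6.4  (via 2)
1: 9.3  (via 7)
Shortest route: 2–7–1 = 9.3 m.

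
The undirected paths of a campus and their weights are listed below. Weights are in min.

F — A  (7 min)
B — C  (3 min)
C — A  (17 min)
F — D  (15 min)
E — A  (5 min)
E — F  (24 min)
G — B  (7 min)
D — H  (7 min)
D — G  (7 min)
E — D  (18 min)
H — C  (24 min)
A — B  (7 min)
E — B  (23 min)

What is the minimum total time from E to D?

Settle nodes by increasing distance from E:
E: 0
A: 5  (via E)
B: 12  (via A)
F: 12  (via A)
C: 15  (via B)
D: 18  (via E)
Shortest route: E–D = 18 min.

18 min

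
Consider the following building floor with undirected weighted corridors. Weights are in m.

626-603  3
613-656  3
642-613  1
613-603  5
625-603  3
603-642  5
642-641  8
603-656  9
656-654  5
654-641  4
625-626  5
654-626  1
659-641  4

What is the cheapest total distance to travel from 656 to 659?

Enumerating some paths:
656 → 613 → 642 → 603 → 626 → 654 → 641 → 659: 3+1+5+3+1+4+4 = 21
656 → 654 → 641 → 659: 5+4+4 = 13
656 → 613 → 603 → 626 → 654 → 641 → 659: 3+5+3+1+4+4 = 20
656 → 613 → 642 → 641 → 659: 3+1+8+4 = 16
The minimum is 13 m via 656 → 654 → 641 → 659.

13 m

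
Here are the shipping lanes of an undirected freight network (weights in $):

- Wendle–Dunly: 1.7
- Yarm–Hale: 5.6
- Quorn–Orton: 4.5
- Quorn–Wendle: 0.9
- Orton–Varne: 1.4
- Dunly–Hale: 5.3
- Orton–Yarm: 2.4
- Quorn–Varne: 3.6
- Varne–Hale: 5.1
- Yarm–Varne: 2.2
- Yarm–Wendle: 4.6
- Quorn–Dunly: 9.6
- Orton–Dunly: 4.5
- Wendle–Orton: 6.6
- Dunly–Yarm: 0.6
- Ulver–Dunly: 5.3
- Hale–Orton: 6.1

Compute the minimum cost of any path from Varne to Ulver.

Settle nodes by increasing distance from Varne:
Varne: 0
Orton: 1.4  (via Varne)
Yarm: 2.2  (via Varne)
Dunly: 2.8  (via Yarm)
Quorn: 3.6  (via Varne)
Wendle: 4.5  (via Dunly)
Hale: 5.1  (via Varne)
Ulver: 8.1  (via Dunly)
Shortest route: Varne–Yarm–Dunly–Ulver = $8.1.

$8.1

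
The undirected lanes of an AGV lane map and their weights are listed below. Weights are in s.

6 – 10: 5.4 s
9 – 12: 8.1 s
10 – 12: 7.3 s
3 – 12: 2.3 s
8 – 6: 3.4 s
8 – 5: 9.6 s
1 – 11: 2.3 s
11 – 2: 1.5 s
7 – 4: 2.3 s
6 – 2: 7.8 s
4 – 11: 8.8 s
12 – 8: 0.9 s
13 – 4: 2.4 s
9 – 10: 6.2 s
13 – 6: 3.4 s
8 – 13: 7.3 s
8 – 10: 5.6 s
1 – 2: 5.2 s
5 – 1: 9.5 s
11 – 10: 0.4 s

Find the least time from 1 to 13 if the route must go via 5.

25.9 s

Shortest 1→5: 1–5 = 9.5
Best 5 to 13: 5–8–6–13 costing 16.4
Total via 5: 9.5 + 16.4 = 25.9 s.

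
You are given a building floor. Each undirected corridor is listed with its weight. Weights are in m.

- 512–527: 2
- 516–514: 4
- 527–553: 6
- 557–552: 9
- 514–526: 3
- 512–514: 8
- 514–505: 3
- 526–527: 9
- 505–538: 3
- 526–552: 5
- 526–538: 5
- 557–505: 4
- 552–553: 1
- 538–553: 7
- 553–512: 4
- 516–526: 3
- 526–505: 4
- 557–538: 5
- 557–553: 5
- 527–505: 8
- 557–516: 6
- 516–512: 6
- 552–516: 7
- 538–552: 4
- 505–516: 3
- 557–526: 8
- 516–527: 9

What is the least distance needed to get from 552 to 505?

Settle nodes by increasing distance from 552:
552: 0
553: 1  (via 552)
538: 4  (via 552)
512: 5  (via 553)
526: 5  (via 552)
557: 6  (via 553)
505: 7  (via 538)
Shortest route: 552–538–505 = 7 m.

7 m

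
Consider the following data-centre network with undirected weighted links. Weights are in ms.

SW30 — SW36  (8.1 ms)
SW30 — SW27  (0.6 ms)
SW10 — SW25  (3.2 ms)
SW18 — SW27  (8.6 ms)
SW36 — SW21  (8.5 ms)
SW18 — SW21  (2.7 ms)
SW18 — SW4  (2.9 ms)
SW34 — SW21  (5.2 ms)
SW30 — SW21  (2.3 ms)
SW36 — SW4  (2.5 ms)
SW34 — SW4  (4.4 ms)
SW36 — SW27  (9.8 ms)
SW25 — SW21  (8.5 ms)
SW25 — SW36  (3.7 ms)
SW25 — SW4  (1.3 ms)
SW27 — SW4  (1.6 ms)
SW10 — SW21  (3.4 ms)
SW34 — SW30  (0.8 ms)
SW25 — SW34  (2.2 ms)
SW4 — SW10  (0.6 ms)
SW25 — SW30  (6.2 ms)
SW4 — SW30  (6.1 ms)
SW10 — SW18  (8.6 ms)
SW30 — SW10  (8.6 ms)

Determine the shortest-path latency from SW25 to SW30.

3 ms

Shortest distances from SW25:
SW25: 0
SW4: 1.3  (via SW25)
SW10: 1.9  (via SW4)
SW34: 2.2  (via SW25)
SW27: 2.9  (via SW4)
SW30: 3  (via SW34)
Shortest route: SW25–SW34–SW30 = 3 ms.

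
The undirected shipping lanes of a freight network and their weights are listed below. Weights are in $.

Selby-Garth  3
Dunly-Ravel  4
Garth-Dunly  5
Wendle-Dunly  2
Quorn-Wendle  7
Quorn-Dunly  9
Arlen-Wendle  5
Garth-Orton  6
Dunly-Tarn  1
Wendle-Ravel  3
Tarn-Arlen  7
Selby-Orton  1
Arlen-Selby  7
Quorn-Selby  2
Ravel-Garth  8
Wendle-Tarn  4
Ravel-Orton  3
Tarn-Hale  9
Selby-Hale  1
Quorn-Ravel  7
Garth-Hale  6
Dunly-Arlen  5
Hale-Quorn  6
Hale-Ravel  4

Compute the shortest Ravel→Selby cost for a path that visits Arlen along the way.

$15

Shortest Ravel→Arlen: Ravel–Wendle–Arlen = 8
Shortest Arlen→Selby: Arlen–Selby = 7
Total via Arlen: 8 + 7 = $15.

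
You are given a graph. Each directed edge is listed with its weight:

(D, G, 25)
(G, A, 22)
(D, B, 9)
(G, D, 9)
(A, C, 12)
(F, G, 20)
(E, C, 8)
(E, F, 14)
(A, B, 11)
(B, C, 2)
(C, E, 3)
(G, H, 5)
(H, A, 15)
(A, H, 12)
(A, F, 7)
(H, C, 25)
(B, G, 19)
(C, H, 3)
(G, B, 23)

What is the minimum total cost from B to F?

Enumerating some paths:
B - C - H - A - F: 2+3+15+7 = 27
B - G - H - A - F: 19+5+15+7 = 46
B - C - E - F: 2+3+14 = 19
Cheapest is B - C - E - F at 19.

19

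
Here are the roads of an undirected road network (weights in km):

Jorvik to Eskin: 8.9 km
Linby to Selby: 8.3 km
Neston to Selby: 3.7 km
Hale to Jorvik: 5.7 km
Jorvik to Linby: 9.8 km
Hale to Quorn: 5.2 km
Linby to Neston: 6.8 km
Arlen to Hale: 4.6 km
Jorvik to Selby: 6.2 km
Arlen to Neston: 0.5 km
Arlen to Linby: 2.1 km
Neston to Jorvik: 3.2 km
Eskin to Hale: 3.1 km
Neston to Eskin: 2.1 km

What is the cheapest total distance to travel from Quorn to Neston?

Compare a few routes:
Quorn → Hale → Arlen → Neston: 5.2+4.6+0.5 = 10.3
Quorn → Hale → Jorvik → Neston: 5.2+5.7+3.2 = 14.1
Quorn → Hale → Eskin → Neston: 5.2+3.1+2.1 = 10.4
Cheapest is Quorn → Hale → Arlen → Neston at 10.3 km.

10.3 km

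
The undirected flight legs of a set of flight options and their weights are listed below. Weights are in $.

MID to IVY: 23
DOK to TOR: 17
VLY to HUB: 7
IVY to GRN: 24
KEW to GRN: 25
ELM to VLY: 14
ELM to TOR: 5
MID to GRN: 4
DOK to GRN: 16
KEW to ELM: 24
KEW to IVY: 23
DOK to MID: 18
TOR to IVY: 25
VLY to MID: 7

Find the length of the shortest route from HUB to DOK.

$32

Shortest distances from HUB:
HUB: 0
VLY: 7  (via HUB)
MID: 14  (via VLY)
GRN: 18  (via MID)
ELM: 21  (via VLY)
TOR: 26  (via ELM)
DOK: 32  (via MID)
Shortest route: HUB → VLY → MID → DOK = $32.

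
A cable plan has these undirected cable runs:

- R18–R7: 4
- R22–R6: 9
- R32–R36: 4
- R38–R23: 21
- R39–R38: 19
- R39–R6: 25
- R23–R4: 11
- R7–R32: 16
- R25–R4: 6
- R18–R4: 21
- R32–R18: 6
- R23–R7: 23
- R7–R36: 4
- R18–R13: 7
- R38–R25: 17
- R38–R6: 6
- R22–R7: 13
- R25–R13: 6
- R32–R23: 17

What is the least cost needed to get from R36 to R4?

Running Dijkstra from R36:
R36: 0
R32: 4  (via R36)
R7: 4  (via R36)
R18: 8  (via R7)
R13: 15  (via R18)
R22: 17  (via R7)
R23: 21  (via R32)
R25: 21  (via R13)
R6: 26  (via R22)
R4: 27  (via R25)
Shortest route: R36 → R7 → R18 → R13 → R25 → R4 = 27.

27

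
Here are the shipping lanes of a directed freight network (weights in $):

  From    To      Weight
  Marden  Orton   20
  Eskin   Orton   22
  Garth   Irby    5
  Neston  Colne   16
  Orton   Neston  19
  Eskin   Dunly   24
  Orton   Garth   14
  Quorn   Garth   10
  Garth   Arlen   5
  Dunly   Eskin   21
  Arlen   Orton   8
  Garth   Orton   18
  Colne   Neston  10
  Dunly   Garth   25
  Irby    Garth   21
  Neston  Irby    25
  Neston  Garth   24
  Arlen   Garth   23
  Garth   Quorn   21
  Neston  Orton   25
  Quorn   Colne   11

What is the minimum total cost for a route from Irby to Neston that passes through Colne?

$63

Shortest Irby→Colne: Irby–Garth–Quorn–Colne = 53
Shortest Colne→Neston: Colne–Neston = 10
Total via Colne: 53 + 10 = $63.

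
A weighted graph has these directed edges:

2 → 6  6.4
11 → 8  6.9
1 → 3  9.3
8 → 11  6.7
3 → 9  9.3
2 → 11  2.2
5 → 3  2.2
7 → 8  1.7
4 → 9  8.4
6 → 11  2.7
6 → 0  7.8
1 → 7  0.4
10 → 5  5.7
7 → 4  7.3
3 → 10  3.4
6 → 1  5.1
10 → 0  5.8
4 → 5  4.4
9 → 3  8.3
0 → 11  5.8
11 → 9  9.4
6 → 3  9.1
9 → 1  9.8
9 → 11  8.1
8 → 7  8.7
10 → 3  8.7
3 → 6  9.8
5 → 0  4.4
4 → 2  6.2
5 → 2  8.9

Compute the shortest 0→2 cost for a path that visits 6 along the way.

52.3

Best 0 to 6: 0–11–9–3–6 costing 33.3
Shortest 6→2: 6–1–7–4–2 = 19
Total via 6: 33.3 + 19 = 52.3.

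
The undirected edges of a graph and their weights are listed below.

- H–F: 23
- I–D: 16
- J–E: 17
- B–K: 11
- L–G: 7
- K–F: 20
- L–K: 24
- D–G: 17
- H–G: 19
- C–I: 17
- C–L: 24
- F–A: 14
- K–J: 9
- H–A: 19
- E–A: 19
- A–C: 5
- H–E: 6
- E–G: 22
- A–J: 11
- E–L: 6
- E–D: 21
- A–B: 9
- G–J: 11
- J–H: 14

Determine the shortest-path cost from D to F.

Running Dijkstra from D:
D: 0
I: 16  (via D)
G: 17  (via D)
E: 21  (via D)
L: 24  (via G)
H: 27  (via E)
J: 28  (via G)
C: 33  (via I)
K: 37  (via J)
A: 38  (via C)
B: 47  (via A)
F: 50  (via H)
Shortest route: D–E–H–F = 50.

50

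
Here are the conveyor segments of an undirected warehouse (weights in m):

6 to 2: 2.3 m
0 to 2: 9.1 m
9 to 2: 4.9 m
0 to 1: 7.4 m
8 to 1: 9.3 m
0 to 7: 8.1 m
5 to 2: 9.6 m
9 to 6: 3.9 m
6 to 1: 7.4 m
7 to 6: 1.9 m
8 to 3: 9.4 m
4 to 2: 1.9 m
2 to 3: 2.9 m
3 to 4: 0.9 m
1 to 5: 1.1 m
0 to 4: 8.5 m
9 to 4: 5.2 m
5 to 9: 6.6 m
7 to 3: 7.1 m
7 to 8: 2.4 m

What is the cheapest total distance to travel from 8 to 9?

Shortest distances from 8:
8: 0
7: 2.4  (via 8)
6: 4.3  (via 7)
2: 6.6  (via 6)
9: 8.2  (via 6)
Shortest route: 8–7–6–9 = 8.2 m.

8.2 m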